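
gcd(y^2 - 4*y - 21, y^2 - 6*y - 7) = y - 7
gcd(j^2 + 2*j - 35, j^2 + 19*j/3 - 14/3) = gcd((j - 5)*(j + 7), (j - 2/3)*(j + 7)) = j + 7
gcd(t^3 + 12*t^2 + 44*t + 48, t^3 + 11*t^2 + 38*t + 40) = t^2 + 6*t + 8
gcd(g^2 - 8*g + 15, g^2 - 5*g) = g - 5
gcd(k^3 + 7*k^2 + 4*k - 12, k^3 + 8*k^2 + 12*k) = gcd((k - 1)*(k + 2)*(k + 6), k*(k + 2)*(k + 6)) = k^2 + 8*k + 12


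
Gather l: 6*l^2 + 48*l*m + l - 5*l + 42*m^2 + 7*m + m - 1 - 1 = 6*l^2 + l*(48*m - 4) + 42*m^2 + 8*m - 2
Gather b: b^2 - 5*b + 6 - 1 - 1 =b^2 - 5*b + 4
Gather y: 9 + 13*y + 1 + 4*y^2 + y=4*y^2 + 14*y + 10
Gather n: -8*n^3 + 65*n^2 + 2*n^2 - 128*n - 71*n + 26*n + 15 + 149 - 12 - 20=-8*n^3 + 67*n^2 - 173*n + 132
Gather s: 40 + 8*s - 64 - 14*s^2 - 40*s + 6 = -14*s^2 - 32*s - 18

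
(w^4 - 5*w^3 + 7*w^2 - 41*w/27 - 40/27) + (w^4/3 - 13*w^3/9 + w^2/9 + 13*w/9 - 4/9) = 4*w^4/3 - 58*w^3/9 + 64*w^2/9 - 2*w/27 - 52/27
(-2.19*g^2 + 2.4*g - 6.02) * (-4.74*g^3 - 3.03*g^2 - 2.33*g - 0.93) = 10.3806*g^5 - 4.7403*g^4 + 26.3655*g^3 + 14.6853*g^2 + 11.7946*g + 5.5986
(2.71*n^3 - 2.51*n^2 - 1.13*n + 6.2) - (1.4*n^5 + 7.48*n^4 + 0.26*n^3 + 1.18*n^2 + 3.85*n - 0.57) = -1.4*n^5 - 7.48*n^4 + 2.45*n^3 - 3.69*n^2 - 4.98*n + 6.77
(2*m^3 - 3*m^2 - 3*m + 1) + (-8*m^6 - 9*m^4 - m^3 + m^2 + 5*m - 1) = -8*m^6 - 9*m^4 + m^3 - 2*m^2 + 2*m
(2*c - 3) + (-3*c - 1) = -c - 4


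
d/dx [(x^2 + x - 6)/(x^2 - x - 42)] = 2*(-x^2 - 36*x - 24)/(x^4 - 2*x^3 - 83*x^2 + 84*x + 1764)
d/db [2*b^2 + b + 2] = 4*b + 1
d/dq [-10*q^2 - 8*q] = -20*q - 8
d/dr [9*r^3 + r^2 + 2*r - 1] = 27*r^2 + 2*r + 2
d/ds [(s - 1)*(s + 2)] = 2*s + 1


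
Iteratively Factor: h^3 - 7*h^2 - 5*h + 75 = (h - 5)*(h^2 - 2*h - 15) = (h - 5)^2*(h + 3)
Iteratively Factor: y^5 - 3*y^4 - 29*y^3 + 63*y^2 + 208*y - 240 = (y - 4)*(y^4 + y^3 - 25*y^2 - 37*y + 60) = (y - 5)*(y - 4)*(y^3 + 6*y^2 + 5*y - 12) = (y - 5)*(y - 4)*(y + 4)*(y^2 + 2*y - 3) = (y - 5)*(y - 4)*(y - 1)*(y + 4)*(y + 3)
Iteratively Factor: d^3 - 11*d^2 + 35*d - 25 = (d - 5)*(d^2 - 6*d + 5) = (d - 5)*(d - 1)*(d - 5)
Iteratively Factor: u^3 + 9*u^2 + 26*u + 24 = (u + 4)*(u^2 + 5*u + 6) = (u + 2)*(u + 4)*(u + 3)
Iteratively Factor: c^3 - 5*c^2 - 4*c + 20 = (c + 2)*(c^2 - 7*c + 10) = (c - 5)*(c + 2)*(c - 2)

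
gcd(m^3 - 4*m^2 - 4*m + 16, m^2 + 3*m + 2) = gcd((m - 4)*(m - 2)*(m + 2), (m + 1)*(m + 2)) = m + 2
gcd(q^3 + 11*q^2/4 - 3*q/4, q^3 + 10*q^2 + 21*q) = q^2 + 3*q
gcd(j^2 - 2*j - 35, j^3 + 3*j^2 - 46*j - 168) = j - 7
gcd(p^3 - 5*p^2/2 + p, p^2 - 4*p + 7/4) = p - 1/2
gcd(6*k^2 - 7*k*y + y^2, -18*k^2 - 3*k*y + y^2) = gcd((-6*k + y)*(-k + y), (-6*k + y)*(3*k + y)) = -6*k + y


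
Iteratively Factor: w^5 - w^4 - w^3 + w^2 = (w - 1)*(w^4 - w^2) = w*(w - 1)*(w^3 - w) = w*(w - 1)*(w + 1)*(w^2 - w) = w^2*(w - 1)*(w + 1)*(w - 1)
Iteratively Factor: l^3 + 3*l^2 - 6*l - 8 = (l - 2)*(l^2 + 5*l + 4) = (l - 2)*(l + 1)*(l + 4)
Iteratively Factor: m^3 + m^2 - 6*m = (m - 2)*(m^2 + 3*m) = (m - 2)*(m + 3)*(m)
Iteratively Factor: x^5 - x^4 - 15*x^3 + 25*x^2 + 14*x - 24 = (x - 1)*(x^4 - 15*x^2 + 10*x + 24) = (x - 2)*(x - 1)*(x^3 + 2*x^2 - 11*x - 12) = (x - 2)*(x - 1)*(x + 1)*(x^2 + x - 12) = (x - 2)*(x - 1)*(x + 1)*(x + 4)*(x - 3)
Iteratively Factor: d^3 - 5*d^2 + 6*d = (d - 3)*(d^2 - 2*d) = d*(d - 3)*(d - 2)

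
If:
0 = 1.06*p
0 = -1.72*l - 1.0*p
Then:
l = 0.00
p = 0.00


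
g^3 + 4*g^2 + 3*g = g*(g + 1)*(g + 3)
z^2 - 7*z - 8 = (z - 8)*(z + 1)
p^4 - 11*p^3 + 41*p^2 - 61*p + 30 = (p - 5)*(p - 3)*(p - 2)*(p - 1)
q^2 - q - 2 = (q - 2)*(q + 1)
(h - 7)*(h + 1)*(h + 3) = h^3 - 3*h^2 - 25*h - 21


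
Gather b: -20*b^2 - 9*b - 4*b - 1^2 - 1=-20*b^2 - 13*b - 2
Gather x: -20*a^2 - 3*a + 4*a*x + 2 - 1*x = -20*a^2 - 3*a + x*(4*a - 1) + 2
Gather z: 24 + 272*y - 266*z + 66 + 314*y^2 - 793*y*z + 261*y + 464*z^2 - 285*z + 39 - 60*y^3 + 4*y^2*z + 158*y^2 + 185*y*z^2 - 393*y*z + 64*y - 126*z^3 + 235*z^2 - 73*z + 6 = -60*y^3 + 472*y^2 + 597*y - 126*z^3 + z^2*(185*y + 699) + z*(4*y^2 - 1186*y - 624) + 135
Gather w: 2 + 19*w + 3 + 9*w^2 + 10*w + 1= 9*w^2 + 29*w + 6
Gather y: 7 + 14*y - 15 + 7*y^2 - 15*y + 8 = 7*y^2 - y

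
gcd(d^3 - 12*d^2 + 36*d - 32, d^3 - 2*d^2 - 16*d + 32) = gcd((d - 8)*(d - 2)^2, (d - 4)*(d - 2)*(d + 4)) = d - 2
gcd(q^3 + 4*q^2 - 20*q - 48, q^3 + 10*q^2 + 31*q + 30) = q + 2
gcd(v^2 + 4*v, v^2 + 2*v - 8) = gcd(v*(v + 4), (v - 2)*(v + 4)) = v + 4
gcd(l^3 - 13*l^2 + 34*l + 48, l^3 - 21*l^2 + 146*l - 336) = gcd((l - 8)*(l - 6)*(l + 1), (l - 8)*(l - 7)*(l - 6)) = l^2 - 14*l + 48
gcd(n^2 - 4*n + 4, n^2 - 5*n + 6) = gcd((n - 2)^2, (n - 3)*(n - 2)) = n - 2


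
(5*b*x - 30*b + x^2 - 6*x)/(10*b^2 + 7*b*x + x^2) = (x - 6)/(2*b + x)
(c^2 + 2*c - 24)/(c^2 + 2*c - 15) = (c^2 + 2*c - 24)/(c^2 + 2*c - 15)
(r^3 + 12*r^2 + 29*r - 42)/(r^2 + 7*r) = r + 5 - 6/r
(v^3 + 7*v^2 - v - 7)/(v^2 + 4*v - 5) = (v^2 + 8*v + 7)/(v + 5)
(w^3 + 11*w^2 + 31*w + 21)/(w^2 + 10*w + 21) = w + 1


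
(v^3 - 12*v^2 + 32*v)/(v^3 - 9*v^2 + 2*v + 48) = v*(v - 4)/(v^2 - v - 6)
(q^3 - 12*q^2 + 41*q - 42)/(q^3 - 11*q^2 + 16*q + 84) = (q^2 - 5*q + 6)/(q^2 - 4*q - 12)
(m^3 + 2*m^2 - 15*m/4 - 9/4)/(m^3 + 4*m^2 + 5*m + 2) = (4*m^3 + 8*m^2 - 15*m - 9)/(4*(m^3 + 4*m^2 + 5*m + 2))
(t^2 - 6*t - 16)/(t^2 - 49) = (t^2 - 6*t - 16)/(t^2 - 49)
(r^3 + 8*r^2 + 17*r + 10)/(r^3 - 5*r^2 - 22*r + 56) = (r^3 + 8*r^2 + 17*r + 10)/(r^3 - 5*r^2 - 22*r + 56)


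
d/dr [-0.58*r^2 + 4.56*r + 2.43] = 4.56 - 1.16*r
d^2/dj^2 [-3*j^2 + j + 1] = -6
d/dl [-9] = 0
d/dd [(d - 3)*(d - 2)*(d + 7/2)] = 3*d^2 - 3*d - 23/2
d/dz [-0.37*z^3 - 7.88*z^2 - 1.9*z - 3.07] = -1.11*z^2 - 15.76*z - 1.9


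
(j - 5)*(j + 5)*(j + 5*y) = j^3 + 5*j^2*y - 25*j - 125*y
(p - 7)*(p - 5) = p^2 - 12*p + 35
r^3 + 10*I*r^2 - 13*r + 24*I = (r - I)*(r + 3*I)*(r + 8*I)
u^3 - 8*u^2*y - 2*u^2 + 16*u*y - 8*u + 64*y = (u - 4)*(u + 2)*(u - 8*y)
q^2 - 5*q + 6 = (q - 3)*(q - 2)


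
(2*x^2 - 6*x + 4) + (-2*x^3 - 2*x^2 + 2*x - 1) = -2*x^3 - 4*x + 3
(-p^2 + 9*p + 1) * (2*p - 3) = -2*p^3 + 21*p^2 - 25*p - 3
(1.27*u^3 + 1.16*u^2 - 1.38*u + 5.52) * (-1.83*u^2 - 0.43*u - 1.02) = -2.3241*u^5 - 2.6689*u^4 + 0.7312*u^3 - 10.6914*u^2 - 0.966*u - 5.6304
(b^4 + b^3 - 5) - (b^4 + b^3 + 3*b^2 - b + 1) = -3*b^2 + b - 6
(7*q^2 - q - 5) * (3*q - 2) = 21*q^3 - 17*q^2 - 13*q + 10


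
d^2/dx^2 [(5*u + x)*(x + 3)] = 2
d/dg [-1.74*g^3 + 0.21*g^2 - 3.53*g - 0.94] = -5.22*g^2 + 0.42*g - 3.53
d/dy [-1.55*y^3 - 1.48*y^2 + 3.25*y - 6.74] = -4.65*y^2 - 2.96*y + 3.25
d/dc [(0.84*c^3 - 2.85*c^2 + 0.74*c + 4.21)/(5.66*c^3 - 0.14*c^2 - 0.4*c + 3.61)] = (1.77635683940025e-15*c^5 + 16.0134*c^4 - 9.0488*c^3 - 61.145*c^2 - 19.3982*c + 4.3554)/(32.0356*c^6 - 1.5848*c^5 - 4.5084*c^4 + 40.9772*c^3 - 0.8508*c^2 - 2.888*c + 13.0321)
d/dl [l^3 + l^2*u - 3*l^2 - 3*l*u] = 3*l^2 + 2*l*u - 6*l - 3*u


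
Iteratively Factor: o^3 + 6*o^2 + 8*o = (o)*(o^2 + 6*o + 8) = o*(o + 2)*(o + 4)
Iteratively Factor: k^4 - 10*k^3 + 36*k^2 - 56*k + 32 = (k - 2)*(k^3 - 8*k^2 + 20*k - 16) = (k - 2)^2*(k^2 - 6*k + 8) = (k - 4)*(k - 2)^2*(k - 2)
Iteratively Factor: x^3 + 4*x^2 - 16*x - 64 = (x + 4)*(x^2 - 16) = (x + 4)^2*(x - 4)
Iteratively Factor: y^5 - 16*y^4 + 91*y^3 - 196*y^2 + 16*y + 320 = (y - 4)*(y^4 - 12*y^3 + 43*y^2 - 24*y - 80) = (y - 4)*(y + 1)*(y^3 - 13*y^2 + 56*y - 80) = (y - 4)^2*(y + 1)*(y^2 - 9*y + 20) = (y - 4)^3*(y + 1)*(y - 5)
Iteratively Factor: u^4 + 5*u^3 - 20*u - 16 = (u - 2)*(u^3 + 7*u^2 + 14*u + 8) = (u - 2)*(u + 2)*(u^2 + 5*u + 4) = (u - 2)*(u + 2)*(u + 4)*(u + 1)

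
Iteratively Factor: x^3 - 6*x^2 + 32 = (x + 2)*(x^2 - 8*x + 16) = (x - 4)*(x + 2)*(x - 4)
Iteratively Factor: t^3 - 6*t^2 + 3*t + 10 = (t - 2)*(t^2 - 4*t - 5) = (t - 5)*(t - 2)*(t + 1)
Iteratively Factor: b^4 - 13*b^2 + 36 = (b - 2)*(b^3 + 2*b^2 - 9*b - 18) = (b - 3)*(b - 2)*(b^2 + 5*b + 6) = (b - 3)*(b - 2)*(b + 3)*(b + 2)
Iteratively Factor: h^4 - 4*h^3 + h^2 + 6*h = (h + 1)*(h^3 - 5*h^2 + 6*h) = (h - 3)*(h + 1)*(h^2 - 2*h) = h*(h - 3)*(h + 1)*(h - 2)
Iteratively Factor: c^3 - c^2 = (c - 1)*(c^2) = c*(c - 1)*(c)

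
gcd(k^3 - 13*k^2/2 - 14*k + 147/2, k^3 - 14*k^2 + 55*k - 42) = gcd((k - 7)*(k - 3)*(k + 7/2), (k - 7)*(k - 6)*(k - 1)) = k - 7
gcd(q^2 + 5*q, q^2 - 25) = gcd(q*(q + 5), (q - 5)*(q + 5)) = q + 5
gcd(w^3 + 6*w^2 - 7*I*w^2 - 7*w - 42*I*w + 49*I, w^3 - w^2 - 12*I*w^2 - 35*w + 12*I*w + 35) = w^2 + w*(-1 - 7*I) + 7*I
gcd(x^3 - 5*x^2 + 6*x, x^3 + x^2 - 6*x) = x^2 - 2*x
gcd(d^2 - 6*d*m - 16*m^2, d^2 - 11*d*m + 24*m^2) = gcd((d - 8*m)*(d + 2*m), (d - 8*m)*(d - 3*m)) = d - 8*m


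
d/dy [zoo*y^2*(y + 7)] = zoo*y*(y + 1)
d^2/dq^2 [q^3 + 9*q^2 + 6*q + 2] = 6*q + 18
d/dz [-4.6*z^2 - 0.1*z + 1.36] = -9.2*z - 0.1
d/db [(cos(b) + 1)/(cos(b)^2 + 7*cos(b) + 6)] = sin(b)/(cos(b) + 6)^2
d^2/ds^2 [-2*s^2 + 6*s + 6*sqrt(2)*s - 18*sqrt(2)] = -4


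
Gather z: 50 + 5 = 55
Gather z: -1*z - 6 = -z - 6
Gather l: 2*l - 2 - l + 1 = l - 1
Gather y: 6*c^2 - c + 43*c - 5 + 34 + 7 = 6*c^2 + 42*c + 36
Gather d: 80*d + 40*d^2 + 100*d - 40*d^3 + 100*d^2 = -40*d^3 + 140*d^2 + 180*d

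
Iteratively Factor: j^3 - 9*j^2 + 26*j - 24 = (j - 2)*(j^2 - 7*j + 12) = (j - 3)*(j - 2)*(j - 4)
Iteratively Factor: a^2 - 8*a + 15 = (a - 5)*(a - 3)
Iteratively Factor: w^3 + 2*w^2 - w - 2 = (w + 1)*(w^2 + w - 2) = (w + 1)*(w + 2)*(w - 1)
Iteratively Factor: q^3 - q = (q + 1)*(q^2 - q) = q*(q + 1)*(q - 1)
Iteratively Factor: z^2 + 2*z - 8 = (z + 4)*(z - 2)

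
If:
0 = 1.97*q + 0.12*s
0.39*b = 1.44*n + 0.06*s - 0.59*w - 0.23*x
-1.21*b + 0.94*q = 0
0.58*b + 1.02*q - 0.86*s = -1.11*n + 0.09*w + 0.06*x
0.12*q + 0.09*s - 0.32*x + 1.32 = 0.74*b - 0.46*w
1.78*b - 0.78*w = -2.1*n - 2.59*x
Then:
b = 0.04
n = -1.02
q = 0.06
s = -0.95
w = -2.62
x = 0.01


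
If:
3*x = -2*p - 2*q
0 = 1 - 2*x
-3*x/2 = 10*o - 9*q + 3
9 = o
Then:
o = 9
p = -67/6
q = 125/12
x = 1/2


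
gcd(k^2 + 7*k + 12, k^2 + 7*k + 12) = k^2 + 7*k + 12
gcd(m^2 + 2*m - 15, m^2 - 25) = m + 5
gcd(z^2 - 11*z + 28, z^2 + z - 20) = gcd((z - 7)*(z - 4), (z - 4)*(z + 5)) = z - 4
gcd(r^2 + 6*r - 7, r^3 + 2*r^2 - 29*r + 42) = r + 7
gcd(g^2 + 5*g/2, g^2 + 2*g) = g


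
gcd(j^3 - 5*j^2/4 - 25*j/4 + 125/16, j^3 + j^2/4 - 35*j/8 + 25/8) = j^2 + 5*j/4 - 25/8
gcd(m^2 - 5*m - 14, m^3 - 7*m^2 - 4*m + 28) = m^2 - 5*m - 14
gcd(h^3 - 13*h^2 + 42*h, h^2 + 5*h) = h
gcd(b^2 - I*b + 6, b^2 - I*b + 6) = b^2 - I*b + 6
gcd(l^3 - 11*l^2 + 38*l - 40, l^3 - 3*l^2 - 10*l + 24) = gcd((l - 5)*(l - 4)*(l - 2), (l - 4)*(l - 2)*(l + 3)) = l^2 - 6*l + 8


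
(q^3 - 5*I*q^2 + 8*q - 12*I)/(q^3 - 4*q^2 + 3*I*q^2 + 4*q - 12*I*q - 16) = (q^2 - 4*I*q + 12)/(q^2 + 4*q*(-1 + I) - 16*I)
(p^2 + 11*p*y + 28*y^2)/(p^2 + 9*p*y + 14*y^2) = (p + 4*y)/(p + 2*y)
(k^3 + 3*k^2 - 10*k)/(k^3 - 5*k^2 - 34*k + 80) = k/(k - 8)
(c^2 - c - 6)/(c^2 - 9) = (c + 2)/(c + 3)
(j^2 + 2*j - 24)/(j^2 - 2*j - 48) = (j - 4)/(j - 8)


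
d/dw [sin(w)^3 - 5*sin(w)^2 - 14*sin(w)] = (3*sin(w)^2 - 10*sin(w) - 14)*cos(w)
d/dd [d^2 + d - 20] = 2*d + 1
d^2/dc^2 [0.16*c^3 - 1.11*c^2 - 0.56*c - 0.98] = 0.96*c - 2.22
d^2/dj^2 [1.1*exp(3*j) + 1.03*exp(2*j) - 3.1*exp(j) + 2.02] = (9.9*exp(2*j) + 4.12*exp(j) - 3.1)*exp(j)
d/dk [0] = 0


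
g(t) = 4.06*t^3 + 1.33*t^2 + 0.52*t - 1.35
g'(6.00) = 454.96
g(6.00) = 926.61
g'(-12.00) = 1722.52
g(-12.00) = -6831.75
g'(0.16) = 1.26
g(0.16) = -1.22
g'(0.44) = 4.05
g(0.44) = -0.52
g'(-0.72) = 4.92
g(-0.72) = -2.55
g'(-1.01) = 10.26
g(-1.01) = -4.70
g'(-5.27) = 324.78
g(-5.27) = -561.39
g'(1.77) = 43.39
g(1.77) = 26.25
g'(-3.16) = 113.74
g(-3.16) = -117.82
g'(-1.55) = 25.66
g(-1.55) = -14.08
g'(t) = 12.18*t^2 + 2.66*t + 0.52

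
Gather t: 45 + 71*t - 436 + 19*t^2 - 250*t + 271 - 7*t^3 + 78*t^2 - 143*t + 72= -7*t^3 + 97*t^2 - 322*t - 48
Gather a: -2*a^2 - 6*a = -2*a^2 - 6*a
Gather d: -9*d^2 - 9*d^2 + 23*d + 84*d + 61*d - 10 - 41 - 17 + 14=-18*d^2 + 168*d - 54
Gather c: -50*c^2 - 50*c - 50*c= -50*c^2 - 100*c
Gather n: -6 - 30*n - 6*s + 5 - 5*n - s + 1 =-35*n - 7*s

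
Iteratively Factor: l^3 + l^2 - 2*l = (l)*(l^2 + l - 2) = l*(l + 2)*(l - 1)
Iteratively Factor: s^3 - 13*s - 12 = (s - 4)*(s^2 + 4*s + 3) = (s - 4)*(s + 3)*(s + 1)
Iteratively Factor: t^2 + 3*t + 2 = (t + 2)*(t + 1)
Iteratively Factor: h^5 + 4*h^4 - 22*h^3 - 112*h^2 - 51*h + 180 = (h - 5)*(h^4 + 9*h^3 + 23*h^2 + 3*h - 36) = (h - 5)*(h + 3)*(h^3 + 6*h^2 + 5*h - 12) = (h - 5)*(h + 3)^2*(h^2 + 3*h - 4) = (h - 5)*(h + 3)^2*(h + 4)*(h - 1)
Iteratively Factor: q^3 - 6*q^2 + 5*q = (q)*(q^2 - 6*q + 5) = q*(q - 5)*(q - 1)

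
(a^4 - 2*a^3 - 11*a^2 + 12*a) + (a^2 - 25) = a^4 - 2*a^3 - 10*a^2 + 12*a - 25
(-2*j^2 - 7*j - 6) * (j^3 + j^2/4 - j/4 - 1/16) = -2*j^5 - 15*j^4/2 - 29*j^3/4 + 3*j^2/8 + 31*j/16 + 3/8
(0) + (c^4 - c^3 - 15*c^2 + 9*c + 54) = c^4 - c^3 - 15*c^2 + 9*c + 54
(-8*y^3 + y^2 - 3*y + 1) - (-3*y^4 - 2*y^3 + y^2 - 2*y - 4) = 3*y^4 - 6*y^3 - y + 5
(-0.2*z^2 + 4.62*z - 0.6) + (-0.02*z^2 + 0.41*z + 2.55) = -0.22*z^2 + 5.03*z + 1.95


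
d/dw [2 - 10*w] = -10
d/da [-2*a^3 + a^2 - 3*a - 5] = -6*a^2 + 2*a - 3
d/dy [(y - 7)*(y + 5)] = 2*y - 2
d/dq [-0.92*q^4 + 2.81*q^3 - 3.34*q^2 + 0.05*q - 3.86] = -3.68*q^3 + 8.43*q^2 - 6.68*q + 0.05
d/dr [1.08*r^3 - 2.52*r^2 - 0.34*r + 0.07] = 3.24*r^2 - 5.04*r - 0.34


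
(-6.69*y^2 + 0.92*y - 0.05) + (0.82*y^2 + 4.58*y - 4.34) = -5.87*y^2 + 5.5*y - 4.39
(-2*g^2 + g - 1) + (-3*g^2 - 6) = -5*g^2 + g - 7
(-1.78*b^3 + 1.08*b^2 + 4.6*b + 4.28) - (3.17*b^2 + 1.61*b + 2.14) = -1.78*b^3 - 2.09*b^2 + 2.99*b + 2.14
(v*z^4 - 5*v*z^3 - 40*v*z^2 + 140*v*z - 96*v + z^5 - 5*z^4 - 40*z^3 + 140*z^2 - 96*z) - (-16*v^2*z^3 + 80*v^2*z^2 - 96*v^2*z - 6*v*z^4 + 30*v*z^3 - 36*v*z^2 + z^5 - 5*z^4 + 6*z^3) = 16*v^2*z^3 - 80*v^2*z^2 + 96*v^2*z + 7*v*z^4 - 35*v*z^3 - 4*v*z^2 + 140*v*z - 96*v - 46*z^3 + 140*z^2 - 96*z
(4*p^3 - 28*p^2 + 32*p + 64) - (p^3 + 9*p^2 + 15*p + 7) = 3*p^3 - 37*p^2 + 17*p + 57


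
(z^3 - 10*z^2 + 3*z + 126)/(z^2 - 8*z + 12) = (z^2 - 4*z - 21)/(z - 2)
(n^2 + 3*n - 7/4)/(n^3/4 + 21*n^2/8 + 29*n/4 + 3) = 2*(4*n^2 + 12*n - 7)/(2*n^3 + 21*n^2 + 58*n + 24)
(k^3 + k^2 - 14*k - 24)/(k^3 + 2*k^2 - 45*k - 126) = (k^2 - 2*k - 8)/(k^2 - k - 42)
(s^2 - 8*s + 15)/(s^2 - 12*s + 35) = (s - 3)/(s - 7)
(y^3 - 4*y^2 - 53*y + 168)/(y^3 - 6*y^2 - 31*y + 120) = (y + 7)/(y + 5)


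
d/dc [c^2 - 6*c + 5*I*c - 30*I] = 2*c - 6 + 5*I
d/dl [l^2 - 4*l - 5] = 2*l - 4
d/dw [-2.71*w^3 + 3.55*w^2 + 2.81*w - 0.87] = -8.13*w^2 + 7.1*w + 2.81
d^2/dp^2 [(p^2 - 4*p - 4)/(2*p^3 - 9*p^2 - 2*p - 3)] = 2*(4*p^6 - 48*p^5 + 132*p^4 + 260*p^3 - 1149*p^2 + 36*p + 125)/(8*p^9 - 108*p^8 + 462*p^7 - 549*p^6 - 138*p^5 - 765*p^4 - 278*p^3 - 279*p^2 - 54*p - 27)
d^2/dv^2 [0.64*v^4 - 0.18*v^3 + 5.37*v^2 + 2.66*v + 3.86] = 7.68*v^2 - 1.08*v + 10.74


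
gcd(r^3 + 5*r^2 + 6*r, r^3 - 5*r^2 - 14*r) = r^2 + 2*r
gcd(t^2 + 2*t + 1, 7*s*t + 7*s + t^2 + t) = t + 1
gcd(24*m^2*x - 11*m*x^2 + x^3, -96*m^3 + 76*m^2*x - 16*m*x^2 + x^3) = -8*m + x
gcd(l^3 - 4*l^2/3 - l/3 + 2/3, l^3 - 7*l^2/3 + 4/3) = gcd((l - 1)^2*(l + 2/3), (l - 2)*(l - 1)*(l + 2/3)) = l^2 - l/3 - 2/3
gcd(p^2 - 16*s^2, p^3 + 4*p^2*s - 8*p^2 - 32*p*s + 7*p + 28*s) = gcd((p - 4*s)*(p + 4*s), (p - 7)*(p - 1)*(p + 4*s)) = p + 4*s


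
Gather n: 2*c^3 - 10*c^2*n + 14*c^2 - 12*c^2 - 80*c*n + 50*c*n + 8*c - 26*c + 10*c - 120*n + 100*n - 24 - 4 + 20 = 2*c^3 + 2*c^2 - 8*c + n*(-10*c^2 - 30*c - 20) - 8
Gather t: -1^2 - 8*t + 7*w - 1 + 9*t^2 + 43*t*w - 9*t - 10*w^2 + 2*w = 9*t^2 + t*(43*w - 17) - 10*w^2 + 9*w - 2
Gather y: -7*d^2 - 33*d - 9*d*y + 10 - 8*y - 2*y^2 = -7*d^2 - 33*d - 2*y^2 + y*(-9*d - 8) + 10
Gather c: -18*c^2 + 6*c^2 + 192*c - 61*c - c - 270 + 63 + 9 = -12*c^2 + 130*c - 198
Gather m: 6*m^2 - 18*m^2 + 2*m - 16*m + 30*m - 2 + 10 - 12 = -12*m^2 + 16*m - 4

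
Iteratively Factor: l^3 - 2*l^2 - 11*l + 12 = (l - 1)*(l^2 - l - 12) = (l - 4)*(l - 1)*(l + 3)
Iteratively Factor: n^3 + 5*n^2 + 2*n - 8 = (n + 2)*(n^2 + 3*n - 4) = (n - 1)*(n + 2)*(n + 4)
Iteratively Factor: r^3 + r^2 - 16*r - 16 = (r - 4)*(r^2 + 5*r + 4) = (r - 4)*(r + 1)*(r + 4)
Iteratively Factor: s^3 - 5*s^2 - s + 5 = (s - 1)*(s^2 - 4*s - 5) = (s - 5)*(s - 1)*(s + 1)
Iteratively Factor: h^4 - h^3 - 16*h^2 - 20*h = (h)*(h^3 - h^2 - 16*h - 20) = h*(h + 2)*(h^2 - 3*h - 10) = h*(h + 2)^2*(h - 5)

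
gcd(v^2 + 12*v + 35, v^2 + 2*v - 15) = v + 5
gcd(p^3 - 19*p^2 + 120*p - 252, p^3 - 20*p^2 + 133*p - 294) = p^2 - 13*p + 42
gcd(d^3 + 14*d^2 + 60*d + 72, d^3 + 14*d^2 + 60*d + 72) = d^3 + 14*d^2 + 60*d + 72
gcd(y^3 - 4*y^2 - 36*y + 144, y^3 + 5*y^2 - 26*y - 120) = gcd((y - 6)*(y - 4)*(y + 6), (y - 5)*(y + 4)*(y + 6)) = y + 6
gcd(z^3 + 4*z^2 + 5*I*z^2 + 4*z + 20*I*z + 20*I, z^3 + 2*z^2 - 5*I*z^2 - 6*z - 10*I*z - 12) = z + 2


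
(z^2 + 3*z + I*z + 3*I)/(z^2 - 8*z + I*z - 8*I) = (z + 3)/(z - 8)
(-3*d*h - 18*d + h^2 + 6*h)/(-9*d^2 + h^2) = (h + 6)/(3*d + h)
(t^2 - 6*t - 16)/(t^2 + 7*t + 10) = (t - 8)/(t + 5)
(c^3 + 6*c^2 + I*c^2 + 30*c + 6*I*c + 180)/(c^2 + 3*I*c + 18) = (c^2 + c*(6 - 5*I) - 30*I)/(c - 3*I)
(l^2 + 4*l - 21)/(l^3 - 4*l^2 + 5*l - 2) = (l^2 + 4*l - 21)/(l^3 - 4*l^2 + 5*l - 2)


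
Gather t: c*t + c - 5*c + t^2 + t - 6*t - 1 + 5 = -4*c + t^2 + t*(c - 5) + 4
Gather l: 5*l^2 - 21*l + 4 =5*l^2 - 21*l + 4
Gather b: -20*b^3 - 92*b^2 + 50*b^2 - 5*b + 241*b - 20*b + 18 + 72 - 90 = -20*b^3 - 42*b^2 + 216*b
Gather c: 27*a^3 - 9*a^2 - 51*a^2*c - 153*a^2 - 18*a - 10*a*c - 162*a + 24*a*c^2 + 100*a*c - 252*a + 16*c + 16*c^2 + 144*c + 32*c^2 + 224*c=27*a^3 - 162*a^2 - 432*a + c^2*(24*a + 48) + c*(-51*a^2 + 90*a + 384)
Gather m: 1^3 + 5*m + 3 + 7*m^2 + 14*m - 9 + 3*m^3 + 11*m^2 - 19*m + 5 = 3*m^3 + 18*m^2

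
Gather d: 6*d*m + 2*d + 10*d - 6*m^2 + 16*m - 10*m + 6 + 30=d*(6*m + 12) - 6*m^2 + 6*m + 36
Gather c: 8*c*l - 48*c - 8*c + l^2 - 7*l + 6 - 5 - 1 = c*(8*l - 56) + l^2 - 7*l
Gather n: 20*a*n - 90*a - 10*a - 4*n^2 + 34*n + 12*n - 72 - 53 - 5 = -100*a - 4*n^2 + n*(20*a + 46) - 130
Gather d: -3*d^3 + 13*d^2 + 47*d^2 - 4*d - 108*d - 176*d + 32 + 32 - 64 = -3*d^3 + 60*d^2 - 288*d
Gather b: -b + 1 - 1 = -b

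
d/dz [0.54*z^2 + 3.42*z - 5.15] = 1.08*z + 3.42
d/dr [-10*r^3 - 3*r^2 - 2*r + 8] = -30*r^2 - 6*r - 2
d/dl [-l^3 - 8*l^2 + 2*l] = -3*l^2 - 16*l + 2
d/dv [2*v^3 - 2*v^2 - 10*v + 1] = 6*v^2 - 4*v - 10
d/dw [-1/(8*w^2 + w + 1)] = (16*w + 1)/(8*w^2 + w + 1)^2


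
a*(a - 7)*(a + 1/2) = a^3 - 13*a^2/2 - 7*a/2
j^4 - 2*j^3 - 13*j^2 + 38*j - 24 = (j - 3)*(j - 2)*(j - 1)*(j + 4)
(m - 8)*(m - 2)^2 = m^3 - 12*m^2 + 36*m - 32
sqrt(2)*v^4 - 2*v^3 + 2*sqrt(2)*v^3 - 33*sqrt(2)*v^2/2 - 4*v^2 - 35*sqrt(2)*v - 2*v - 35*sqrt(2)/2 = (v + 1)*(v - 7*sqrt(2)/2)*(v + 5*sqrt(2)/2)*(sqrt(2)*v + sqrt(2))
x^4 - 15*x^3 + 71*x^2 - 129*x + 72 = (x - 8)*(x - 3)^2*(x - 1)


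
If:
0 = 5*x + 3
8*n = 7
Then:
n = 7/8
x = -3/5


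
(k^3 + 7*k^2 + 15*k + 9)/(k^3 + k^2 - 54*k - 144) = (k^2 + 4*k + 3)/(k^2 - 2*k - 48)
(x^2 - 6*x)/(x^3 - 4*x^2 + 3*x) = (x - 6)/(x^2 - 4*x + 3)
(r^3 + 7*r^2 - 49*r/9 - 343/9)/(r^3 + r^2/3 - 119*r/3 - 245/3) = (3*r^2 + 14*r - 49)/(3*(r^2 - 2*r - 35))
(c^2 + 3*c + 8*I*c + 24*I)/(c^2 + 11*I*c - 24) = (c + 3)/(c + 3*I)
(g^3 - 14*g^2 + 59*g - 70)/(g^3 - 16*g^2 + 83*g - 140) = (g - 2)/(g - 4)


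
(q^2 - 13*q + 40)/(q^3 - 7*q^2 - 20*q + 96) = (q - 5)/(q^2 + q - 12)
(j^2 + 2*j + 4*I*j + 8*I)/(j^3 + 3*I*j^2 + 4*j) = (j + 2)/(j*(j - I))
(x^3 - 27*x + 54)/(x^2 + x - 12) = (x^2 + 3*x - 18)/(x + 4)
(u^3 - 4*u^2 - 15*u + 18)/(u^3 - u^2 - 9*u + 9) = (u - 6)/(u - 3)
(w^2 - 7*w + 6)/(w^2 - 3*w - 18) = (w - 1)/(w + 3)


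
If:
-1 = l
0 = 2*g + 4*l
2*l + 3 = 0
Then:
No Solution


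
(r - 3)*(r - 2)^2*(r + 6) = r^4 - r^3 - 26*r^2 + 84*r - 72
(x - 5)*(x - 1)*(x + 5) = x^3 - x^2 - 25*x + 25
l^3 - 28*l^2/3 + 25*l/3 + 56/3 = (l - 8)*(l - 7/3)*(l + 1)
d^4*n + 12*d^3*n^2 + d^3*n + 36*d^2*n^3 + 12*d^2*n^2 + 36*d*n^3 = d*(d + 6*n)^2*(d*n + n)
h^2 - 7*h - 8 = (h - 8)*(h + 1)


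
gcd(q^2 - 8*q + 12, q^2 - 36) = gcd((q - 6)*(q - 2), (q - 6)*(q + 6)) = q - 6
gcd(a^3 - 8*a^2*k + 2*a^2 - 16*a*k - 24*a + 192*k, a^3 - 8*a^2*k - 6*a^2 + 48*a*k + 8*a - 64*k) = a^2 - 8*a*k - 4*a + 32*k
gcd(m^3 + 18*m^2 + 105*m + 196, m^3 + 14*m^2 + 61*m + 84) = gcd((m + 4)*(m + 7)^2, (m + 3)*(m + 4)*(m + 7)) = m^2 + 11*m + 28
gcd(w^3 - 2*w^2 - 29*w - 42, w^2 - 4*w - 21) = w^2 - 4*w - 21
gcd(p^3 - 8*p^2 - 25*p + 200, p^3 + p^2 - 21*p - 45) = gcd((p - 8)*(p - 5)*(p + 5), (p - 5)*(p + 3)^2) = p - 5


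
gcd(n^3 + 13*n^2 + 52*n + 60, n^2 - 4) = n + 2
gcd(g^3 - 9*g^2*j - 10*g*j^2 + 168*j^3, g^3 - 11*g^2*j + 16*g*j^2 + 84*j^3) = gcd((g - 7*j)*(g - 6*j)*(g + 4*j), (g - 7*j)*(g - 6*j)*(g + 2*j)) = g^2 - 13*g*j + 42*j^2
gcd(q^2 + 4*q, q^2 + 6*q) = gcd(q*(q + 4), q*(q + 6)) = q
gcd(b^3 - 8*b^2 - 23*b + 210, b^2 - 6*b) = b - 6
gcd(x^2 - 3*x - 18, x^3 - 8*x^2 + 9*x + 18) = x - 6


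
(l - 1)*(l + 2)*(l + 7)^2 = l^4 + 15*l^3 + 61*l^2 + 21*l - 98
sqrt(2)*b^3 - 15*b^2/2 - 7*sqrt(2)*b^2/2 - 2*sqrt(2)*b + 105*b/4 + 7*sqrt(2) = (b - 7/2)*(b - 4*sqrt(2))*(sqrt(2)*b + 1/2)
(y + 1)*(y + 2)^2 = y^3 + 5*y^2 + 8*y + 4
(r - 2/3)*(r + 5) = r^2 + 13*r/3 - 10/3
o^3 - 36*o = o*(o - 6)*(o + 6)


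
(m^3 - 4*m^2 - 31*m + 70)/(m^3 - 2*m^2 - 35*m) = (m - 2)/m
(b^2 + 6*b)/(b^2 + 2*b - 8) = b*(b + 6)/(b^2 + 2*b - 8)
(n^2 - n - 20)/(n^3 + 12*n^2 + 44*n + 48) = (n - 5)/(n^2 + 8*n + 12)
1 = 1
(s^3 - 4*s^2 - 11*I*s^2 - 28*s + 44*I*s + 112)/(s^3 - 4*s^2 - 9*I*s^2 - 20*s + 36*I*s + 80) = (s - 7*I)/(s - 5*I)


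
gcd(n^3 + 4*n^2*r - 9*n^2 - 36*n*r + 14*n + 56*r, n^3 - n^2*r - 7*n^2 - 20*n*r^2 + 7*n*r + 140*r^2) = n^2 + 4*n*r - 7*n - 28*r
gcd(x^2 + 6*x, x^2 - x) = x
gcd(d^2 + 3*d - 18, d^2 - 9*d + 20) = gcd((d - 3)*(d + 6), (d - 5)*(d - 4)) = 1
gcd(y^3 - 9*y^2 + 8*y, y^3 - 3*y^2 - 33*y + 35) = y - 1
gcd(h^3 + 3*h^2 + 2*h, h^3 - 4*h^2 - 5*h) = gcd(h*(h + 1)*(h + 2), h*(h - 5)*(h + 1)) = h^2 + h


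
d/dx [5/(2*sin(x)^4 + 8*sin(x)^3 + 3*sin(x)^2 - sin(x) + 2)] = 5*(-8*sin(x)^3 - 24*sin(x)^2 - 6*sin(x) + 1)*cos(x)/(2*sin(x)^4 + 8*sin(x)^3 + 3*sin(x)^2 - sin(x) + 2)^2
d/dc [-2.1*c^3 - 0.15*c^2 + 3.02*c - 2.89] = -6.3*c^2 - 0.3*c + 3.02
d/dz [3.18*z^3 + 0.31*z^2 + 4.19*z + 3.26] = 9.54*z^2 + 0.62*z + 4.19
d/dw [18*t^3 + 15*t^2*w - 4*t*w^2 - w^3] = 15*t^2 - 8*t*w - 3*w^2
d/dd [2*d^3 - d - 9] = 6*d^2 - 1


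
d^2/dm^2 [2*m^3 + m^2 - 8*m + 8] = 12*m + 2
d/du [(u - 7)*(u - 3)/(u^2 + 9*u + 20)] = (19*u^2 - 2*u - 389)/(u^4 + 18*u^3 + 121*u^2 + 360*u + 400)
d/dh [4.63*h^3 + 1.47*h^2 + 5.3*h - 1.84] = 13.89*h^2 + 2.94*h + 5.3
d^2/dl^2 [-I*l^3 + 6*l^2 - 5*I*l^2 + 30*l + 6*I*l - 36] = -6*I*l + 12 - 10*I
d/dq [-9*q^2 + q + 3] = 1 - 18*q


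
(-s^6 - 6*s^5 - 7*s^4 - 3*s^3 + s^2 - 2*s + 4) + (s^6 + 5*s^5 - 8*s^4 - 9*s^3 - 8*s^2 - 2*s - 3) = -s^5 - 15*s^4 - 12*s^3 - 7*s^2 - 4*s + 1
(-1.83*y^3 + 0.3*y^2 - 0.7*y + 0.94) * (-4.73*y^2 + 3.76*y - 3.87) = 8.6559*y^5 - 8.2998*y^4 + 11.5211*y^3 - 8.2392*y^2 + 6.2434*y - 3.6378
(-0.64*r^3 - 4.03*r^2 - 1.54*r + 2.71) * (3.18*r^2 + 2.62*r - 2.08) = -2.0352*r^5 - 14.4922*r^4 - 14.1246*r^3 + 12.9654*r^2 + 10.3034*r - 5.6368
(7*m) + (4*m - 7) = 11*m - 7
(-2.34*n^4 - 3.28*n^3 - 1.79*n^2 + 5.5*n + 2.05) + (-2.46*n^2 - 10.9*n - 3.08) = -2.34*n^4 - 3.28*n^3 - 4.25*n^2 - 5.4*n - 1.03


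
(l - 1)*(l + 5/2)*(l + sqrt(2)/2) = l^3 + sqrt(2)*l^2/2 + 3*l^2/2 - 5*l/2 + 3*sqrt(2)*l/4 - 5*sqrt(2)/4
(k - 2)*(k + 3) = k^2 + k - 6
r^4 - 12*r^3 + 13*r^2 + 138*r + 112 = (r - 8)*(r - 7)*(r + 1)*(r + 2)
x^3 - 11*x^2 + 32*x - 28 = (x - 7)*(x - 2)^2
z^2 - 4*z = z*(z - 4)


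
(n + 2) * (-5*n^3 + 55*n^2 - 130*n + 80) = -5*n^4 + 45*n^3 - 20*n^2 - 180*n + 160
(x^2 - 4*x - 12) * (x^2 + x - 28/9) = x^4 - 3*x^3 - 172*x^2/9 + 4*x/9 + 112/3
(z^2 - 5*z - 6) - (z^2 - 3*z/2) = -7*z/2 - 6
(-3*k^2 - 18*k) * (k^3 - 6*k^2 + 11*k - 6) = -3*k^5 + 75*k^3 - 180*k^2 + 108*k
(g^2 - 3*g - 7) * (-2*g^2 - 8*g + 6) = -2*g^4 - 2*g^3 + 44*g^2 + 38*g - 42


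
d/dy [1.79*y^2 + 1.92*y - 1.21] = 3.58*y + 1.92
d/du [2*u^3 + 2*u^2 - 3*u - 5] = 6*u^2 + 4*u - 3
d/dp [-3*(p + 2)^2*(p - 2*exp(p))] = 3*(p + 2)*(-2*p + (p + 2)*(2*exp(p) - 1) + 4*exp(p))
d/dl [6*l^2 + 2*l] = 12*l + 2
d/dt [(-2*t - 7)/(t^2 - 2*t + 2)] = 2*(t^2 + 7*t - 9)/(t^4 - 4*t^3 + 8*t^2 - 8*t + 4)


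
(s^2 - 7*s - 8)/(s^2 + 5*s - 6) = (s^2 - 7*s - 8)/(s^2 + 5*s - 6)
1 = 1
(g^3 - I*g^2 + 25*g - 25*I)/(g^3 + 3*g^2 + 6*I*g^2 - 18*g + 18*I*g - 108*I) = (g^3 - I*g^2 + 25*g - 25*I)/(g^3 + g^2*(3 + 6*I) + g*(-18 + 18*I) - 108*I)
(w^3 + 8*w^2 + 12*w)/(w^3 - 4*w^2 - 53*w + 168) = w*(w^2 + 8*w + 12)/(w^3 - 4*w^2 - 53*w + 168)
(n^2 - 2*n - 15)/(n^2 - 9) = (n - 5)/(n - 3)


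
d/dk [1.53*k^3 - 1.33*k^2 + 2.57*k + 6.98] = 4.59*k^2 - 2.66*k + 2.57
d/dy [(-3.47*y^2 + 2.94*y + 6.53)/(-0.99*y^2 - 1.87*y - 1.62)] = (9.3995*y^2 + 24.1722*y + 7.4483)/(0.9801*y^4 + 3.7026*y^3 + 6.7045*y^2 + 6.0588*y + 2.6244)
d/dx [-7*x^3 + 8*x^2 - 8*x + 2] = -21*x^2 + 16*x - 8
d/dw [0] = 0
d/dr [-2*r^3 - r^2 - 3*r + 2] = -6*r^2 - 2*r - 3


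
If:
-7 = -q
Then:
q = 7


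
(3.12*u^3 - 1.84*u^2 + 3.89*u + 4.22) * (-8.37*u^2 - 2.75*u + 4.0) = -26.1144*u^5 + 6.8208*u^4 - 15.0193*u^3 - 53.3789*u^2 + 3.955*u + 16.88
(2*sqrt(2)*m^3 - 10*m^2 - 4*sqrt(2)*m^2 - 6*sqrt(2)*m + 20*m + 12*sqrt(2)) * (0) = 0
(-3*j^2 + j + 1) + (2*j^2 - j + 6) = 7 - j^2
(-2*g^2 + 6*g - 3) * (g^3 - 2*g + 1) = -2*g^5 + 6*g^4 + g^3 - 14*g^2 + 12*g - 3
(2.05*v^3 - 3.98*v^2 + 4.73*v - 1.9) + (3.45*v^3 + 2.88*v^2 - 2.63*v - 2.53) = 5.5*v^3 - 1.1*v^2 + 2.1*v - 4.43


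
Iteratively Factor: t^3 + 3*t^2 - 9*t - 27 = (t + 3)*(t^2 - 9) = (t + 3)^2*(t - 3)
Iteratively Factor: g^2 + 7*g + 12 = (g + 4)*(g + 3)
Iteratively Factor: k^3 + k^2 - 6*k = (k - 2)*(k^2 + 3*k) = k*(k - 2)*(k + 3)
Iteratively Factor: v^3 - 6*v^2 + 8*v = (v)*(v^2 - 6*v + 8) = v*(v - 2)*(v - 4)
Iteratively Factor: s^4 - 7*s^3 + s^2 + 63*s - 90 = (s + 3)*(s^3 - 10*s^2 + 31*s - 30) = (s - 5)*(s + 3)*(s^2 - 5*s + 6) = (s - 5)*(s - 3)*(s + 3)*(s - 2)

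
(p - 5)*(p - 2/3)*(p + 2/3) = p^3 - 5*p^2 - 4*p/9 + 20/9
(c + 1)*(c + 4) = c^2 + 5*c + 4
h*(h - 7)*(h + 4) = h^3 - 3*h^2 - 28*h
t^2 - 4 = (t - 2)*(t + 2)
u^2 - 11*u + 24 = (u - 8)*(u - 3)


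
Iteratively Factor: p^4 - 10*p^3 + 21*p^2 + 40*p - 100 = (p - 5)*(p^3 - 5*p^2 - 4*p + 20) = (p - 5)^2*(p^2 - 4) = (p - 5)^2*(p - 2)*(p + 2)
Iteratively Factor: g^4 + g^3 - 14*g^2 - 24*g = (g + 3)*(g^3 - 2*g^2 - 8*g) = g*(g + 3)*(g^2 - 2*g - 8) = g*(g + 2)*(g + 3)*(g - 4)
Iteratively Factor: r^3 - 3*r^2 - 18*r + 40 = (r - 2)*(r^2 - r - 20) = (r - 5)*(r - 2)*(r + 4)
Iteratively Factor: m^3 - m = (m - 1)*(m^2 + m) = (m - 1)*(m + 1)*(m)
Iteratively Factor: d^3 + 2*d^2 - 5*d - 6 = (d + 1)*(d^2 + d - 6) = (d - 2)*(d + 1)*(d + 3)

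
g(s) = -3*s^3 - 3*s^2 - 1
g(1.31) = -12.89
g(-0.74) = -1.43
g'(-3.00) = -63.00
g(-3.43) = 84.77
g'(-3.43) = -85.30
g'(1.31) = -23.30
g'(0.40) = -3.84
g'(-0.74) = -0.49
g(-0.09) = -1.02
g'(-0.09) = 0.47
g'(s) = -9*s^2 - 6*s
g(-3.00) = 53.00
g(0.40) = -1.67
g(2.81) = -91.25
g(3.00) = -109.00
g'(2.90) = -93.09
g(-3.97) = 139.43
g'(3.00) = -99.00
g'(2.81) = -87.92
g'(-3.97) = -118.03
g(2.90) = -99.40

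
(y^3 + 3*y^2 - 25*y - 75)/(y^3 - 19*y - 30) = (y + 5)/(y + 2)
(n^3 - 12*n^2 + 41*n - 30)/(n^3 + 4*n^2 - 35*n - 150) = (n^2 - 6*n + 5)/(n^2 + 10*n + 25)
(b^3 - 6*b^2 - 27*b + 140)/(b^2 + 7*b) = (b^3 - 6*b^2 - 27*b + 140)/(b*(b + 7))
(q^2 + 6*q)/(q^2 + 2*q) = (q + 6)/(q + 2)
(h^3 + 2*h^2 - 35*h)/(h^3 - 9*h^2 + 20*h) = (h + 7)/(h - 4)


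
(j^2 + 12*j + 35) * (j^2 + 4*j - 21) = j^4 + 16*j^3 + 62*j^2 - 112*j - 735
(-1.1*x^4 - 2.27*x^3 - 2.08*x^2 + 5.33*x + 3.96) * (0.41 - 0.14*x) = 0.154*x^5 - 0.1332*x^4 - 0.6395*x^3 - 1.599*x^2 + 1.6309*x + 1.6236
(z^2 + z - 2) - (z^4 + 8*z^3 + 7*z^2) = -z^4 - 8*z^3 - 6*z^2 + z - 2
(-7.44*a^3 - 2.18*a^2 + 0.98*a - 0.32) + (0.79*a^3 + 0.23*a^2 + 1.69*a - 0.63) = -6.65*a^3 - 1.95*a^2 + 2.67*a - 0.95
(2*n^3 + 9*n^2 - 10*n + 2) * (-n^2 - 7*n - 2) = -2*n^5 - 23*n^4 - 57*n^3 + 50*n^2 + 6*n - 4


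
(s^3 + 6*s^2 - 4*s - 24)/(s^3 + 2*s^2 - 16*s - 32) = (s^2 + 4*s - 12)/(s^2 - 16)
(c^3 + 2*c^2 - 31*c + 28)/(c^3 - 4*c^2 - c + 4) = (c + 7)/(c + 1)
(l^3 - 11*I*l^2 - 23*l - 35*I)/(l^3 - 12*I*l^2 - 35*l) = (l + I)/l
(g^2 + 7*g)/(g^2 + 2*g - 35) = g/(g - 5)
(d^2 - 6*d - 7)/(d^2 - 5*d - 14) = (d + 1)/(d + 2)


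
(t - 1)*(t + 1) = t^2 - 1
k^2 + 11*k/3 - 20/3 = (k - 4/3)*(k + 5)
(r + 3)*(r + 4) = r^2 + 7*r + 12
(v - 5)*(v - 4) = v^2 - 9*v + 20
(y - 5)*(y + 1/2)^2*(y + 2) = y^4 - 2*y^3 - 51*y^2/4 - 43*y/4 - 5/2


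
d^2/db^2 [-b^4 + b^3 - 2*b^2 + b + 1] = -12*b^2 + 6*b - 4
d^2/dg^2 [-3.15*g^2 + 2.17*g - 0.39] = -6.30000000000000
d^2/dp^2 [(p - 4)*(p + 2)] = 2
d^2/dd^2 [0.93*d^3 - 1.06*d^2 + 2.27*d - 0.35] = 5.58*d - 2.12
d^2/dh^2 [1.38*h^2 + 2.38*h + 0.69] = 2.76000000000000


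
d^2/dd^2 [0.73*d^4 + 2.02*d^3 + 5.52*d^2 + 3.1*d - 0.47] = 8.76*d^2 + 12.12*d + 11.04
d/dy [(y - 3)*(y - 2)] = 2*y - 5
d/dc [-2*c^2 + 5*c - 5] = 5 - 4*c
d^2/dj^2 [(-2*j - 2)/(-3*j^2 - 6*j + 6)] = 4*(3*(-j - 1)*(j^2 + 2*j - 2) + 4*(j + 1)^3)/(3*(j^2 + 2*j - 2)^3)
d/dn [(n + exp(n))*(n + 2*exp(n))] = 3*n*exp(n) + 2*n + 4*exp(2*n) + 3*exp(n)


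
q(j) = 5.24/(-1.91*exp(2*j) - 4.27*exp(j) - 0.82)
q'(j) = 5.24*(3.82*exp(2*j) + 4.27*exp(j))/(-1.91*exp(2*j) - 4.27*exp(j) - 0.82)^2 = (20.0168*exp(j) + 22.3748)*exp(j)/(1.91*exp(2*j) + 4.27*exp(j) + 0.82)^2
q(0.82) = -0.26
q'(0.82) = 0.37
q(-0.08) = -0.82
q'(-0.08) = 0.92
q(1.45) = -0.10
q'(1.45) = 0.16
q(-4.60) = -6.07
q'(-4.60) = 0.30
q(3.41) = -0.00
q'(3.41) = 0.01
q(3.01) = -0.01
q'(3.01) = 0.01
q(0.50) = -0.40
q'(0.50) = 0.54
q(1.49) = -0.09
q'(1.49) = 0.15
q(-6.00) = -6.31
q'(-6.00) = 0.08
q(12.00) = 0.00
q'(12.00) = 0.00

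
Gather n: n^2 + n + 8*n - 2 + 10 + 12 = n^2 + 9*n + 20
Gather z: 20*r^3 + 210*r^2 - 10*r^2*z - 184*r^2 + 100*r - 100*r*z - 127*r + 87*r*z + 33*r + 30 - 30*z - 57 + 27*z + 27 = 20*r^3 + 26*r^2 + 6*r + z*(-10*r^2 - 13*r - 3)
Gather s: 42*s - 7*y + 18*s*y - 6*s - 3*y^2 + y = s*(18*y + 36) - 3*y^2 - 6*y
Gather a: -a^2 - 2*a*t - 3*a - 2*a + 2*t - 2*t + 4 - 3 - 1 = -a^2 + a*(-2*t - 5)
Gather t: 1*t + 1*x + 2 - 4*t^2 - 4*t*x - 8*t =-4*t^2 + t*(-4*x - 7) + x + 2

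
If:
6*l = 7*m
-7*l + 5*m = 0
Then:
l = 0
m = 0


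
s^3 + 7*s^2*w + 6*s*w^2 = s*(s + w)*(s + 6*w)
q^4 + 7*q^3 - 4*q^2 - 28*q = q*(q - 2)*(q + 2)*(q + 7)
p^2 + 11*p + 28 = (p + 4)*(p + 7)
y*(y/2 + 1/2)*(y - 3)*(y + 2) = y^4/2 - 7*y^2/2 - 3*y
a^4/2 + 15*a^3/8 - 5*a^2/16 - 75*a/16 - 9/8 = (a/2 + 1)*(a - 3/2)*(a + 1/4)*(a + 3)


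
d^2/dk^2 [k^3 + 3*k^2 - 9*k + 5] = 6*k + 6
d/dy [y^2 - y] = 2*y - 1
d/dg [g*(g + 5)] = 2*g + 5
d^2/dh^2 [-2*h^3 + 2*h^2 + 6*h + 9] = 4 - 12*h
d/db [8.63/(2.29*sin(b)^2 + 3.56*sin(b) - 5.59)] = -(39.5254*sin(b) + 30.7228)*cos(b)/(2.29*sin(b)^2 + 3.56*sin(b) - 5.59)^2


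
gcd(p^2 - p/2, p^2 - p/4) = p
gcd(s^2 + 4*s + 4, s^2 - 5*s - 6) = 1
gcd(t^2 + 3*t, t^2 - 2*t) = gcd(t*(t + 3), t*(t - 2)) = t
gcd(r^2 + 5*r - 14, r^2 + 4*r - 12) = r - 2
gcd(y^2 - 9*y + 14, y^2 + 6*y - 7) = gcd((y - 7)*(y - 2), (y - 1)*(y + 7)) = 1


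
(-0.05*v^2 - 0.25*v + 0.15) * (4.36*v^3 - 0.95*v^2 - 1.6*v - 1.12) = -0.218*v^5 - 1.0425*v^4 + 0.9715*v^3 + 0.3135*v^2 + 0.04*v - 0.168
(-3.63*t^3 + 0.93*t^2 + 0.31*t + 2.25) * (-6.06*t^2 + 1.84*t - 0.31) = 21.9978*t^5 - 12.315*t^4 + 0.9579*t^3 - 13.3529*t^2 + 4.0439*t - 0.6975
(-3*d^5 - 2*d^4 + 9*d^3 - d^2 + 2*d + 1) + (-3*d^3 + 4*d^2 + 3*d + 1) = -3*d^5 - 2*d^4 + 6*d^3 + 3*d^2 + 5*d + 2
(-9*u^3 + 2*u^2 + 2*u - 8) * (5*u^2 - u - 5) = -45*u^5 + 19*u^4 + 53*u^3 - 52*u^2 - 2*u + 40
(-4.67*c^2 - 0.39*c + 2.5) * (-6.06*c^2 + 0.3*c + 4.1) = 28.3002*c^4 + 0.9624*c^3 - 34.414*c^2 - 0.849*c + 10.25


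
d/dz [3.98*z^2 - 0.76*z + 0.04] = 7.96*z - 0.76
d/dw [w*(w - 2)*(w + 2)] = 3*w^2 - 4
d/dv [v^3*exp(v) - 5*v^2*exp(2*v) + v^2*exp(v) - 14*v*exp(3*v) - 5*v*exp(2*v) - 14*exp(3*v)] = (v^3 - 10*v^2*exp(v) + 4*v^2 - 42*v*exp(2*v) - 20*v*exp(v) + 2*v - 56*exp(2*v) - 5*exp(v))*exp(v)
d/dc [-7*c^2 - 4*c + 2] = -14*c - 4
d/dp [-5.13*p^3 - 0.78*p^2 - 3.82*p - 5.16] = -15.39*p^2 - 1.56*p - 3.82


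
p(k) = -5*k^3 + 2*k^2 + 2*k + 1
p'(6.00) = -514.00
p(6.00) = -995.00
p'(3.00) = -121.00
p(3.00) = -110.00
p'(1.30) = -18.15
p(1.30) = -4.00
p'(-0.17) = 0.89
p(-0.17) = 0.74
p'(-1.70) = -48.15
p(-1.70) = 27.94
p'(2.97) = -118.43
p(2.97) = -106.41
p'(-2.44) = -97.06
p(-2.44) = 80.66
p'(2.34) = -70.77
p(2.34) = -47.43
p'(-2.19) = -78.70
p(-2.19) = 58.73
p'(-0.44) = -2.66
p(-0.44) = 0.93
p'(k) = -15*k^2 + 4*k + 2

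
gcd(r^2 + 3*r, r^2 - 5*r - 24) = r + 3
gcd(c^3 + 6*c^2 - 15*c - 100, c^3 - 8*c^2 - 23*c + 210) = c + 5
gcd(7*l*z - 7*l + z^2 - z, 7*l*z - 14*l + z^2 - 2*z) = 7*l + z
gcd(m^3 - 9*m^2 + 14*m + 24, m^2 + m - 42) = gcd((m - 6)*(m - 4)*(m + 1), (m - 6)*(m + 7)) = m - 6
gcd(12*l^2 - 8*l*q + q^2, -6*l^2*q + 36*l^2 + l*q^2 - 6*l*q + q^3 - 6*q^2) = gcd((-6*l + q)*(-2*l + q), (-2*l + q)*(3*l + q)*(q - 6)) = -2*l + q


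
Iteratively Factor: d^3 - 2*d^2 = (d - 2)*(d^2) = d*(d - 2)*(d)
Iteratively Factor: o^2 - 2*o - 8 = (o - 4)*(o + 2)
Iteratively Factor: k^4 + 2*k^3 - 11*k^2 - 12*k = (k + 4)*(k^3 - 2*k^2 - 3*k) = (k + 1)*(k + 4)*(k^2 - 3*k) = (k - 3)*(k + 1)*(k + 4)*(k)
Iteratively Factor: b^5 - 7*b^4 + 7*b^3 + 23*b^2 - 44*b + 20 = (b - 1)*(b^4 - 6*b^3 + b^2 + 24*b - 20) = (b - 5)*(b - 1)*(b^3 - b^2 - 4*b + 4) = (b - 5)*(b - 1)*(b + 2)*(b^2 - 3*b + 2) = (b - 5)*(b - 1)^2*(b + 2)*(b - 2)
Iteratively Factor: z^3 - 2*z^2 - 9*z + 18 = (z + 3)*(z^2 - 5*z + 6) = (z - 2)*(z + 3)*(z - 3)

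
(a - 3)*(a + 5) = a^2 + 2*a - 15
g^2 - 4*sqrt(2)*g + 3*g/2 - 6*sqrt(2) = (g + 3/2)*(g - 4*sqrt(2))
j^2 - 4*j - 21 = (j - 7)*(j + 3)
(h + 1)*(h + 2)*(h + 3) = h^3 + 6*h^2 + 11*h + 6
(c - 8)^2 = c^2 - 16*c + 64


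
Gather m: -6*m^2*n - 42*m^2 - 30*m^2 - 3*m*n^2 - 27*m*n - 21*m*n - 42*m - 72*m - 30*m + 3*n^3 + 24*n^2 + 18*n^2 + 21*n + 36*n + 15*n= m^2*(-6*n - 72) + m*(-3*n^2 - 48*n - 144) + 3*n^3 + 42*n^2 + 72*n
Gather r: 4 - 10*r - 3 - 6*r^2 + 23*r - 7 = -6*r^2 + 13*r - 6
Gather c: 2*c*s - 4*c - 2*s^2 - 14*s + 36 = c*(2*s - 4) - 2*s^2 - 14*s + 36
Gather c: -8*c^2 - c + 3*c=-8*c^2 + 2*c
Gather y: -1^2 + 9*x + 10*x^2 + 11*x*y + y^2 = 10*x^2 + 11*x*y + 9*x + y^2 - 1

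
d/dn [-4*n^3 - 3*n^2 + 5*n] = -12*n^2 - 6*n + 5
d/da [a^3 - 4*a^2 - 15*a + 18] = 3*a^2 - 8*a - 15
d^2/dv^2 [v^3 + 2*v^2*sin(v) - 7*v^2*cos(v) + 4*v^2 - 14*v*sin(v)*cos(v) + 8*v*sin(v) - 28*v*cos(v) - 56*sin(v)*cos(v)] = -2*v^2*sin(v) + 7*v^2*cos(v) + 20*v*sin(v) + 28*v*sin(2*v) + 36*v*cos(v) + 6*v + 60*sin(v) + 112*sin(2*v) + 2*cos(v) - 28*cos(2*v) + 8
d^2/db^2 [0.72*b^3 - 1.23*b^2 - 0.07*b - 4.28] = 4.32*b - 2.46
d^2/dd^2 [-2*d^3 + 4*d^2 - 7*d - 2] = 8 - 12*d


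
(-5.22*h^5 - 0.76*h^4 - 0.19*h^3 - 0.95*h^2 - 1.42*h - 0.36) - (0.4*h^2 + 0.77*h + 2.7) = -5.22*h^5 - 0.76*h^4 - 0.19*h^3 - 1.35*h^2 - 2.19*h - 3.06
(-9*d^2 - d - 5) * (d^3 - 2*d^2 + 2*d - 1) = -9*d^5 + 17*d^4 - 21*d^3 + 17*d^2 - 9*d + 5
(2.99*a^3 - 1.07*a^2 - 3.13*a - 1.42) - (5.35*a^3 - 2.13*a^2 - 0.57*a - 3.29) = -2.36*a^3 + 1.06*a^2 - 2.56*a + 1.87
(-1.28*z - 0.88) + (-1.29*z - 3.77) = -2.57*z - 4.65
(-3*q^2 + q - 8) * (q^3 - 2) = -3*q^5 + q^4 - 8*q^3 + 6*q^2 - 2*q + 16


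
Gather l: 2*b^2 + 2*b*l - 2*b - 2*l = 2*b^2 - 2*b + l*(2*b - 2)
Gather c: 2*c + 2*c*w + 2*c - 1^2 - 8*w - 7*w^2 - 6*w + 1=c*(2*w + 4) - 7*w^2 - 14*w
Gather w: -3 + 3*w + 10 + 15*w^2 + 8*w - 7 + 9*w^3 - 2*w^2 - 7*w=9*w^3 + 13*w^2 + 4*w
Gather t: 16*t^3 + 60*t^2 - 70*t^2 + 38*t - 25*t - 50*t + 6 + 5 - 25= 16*t^3 - 10*t^2 - 37*t - 14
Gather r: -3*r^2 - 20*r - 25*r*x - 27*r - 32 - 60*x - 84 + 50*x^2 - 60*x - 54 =-3*r^2 + r*(-25*x - 47) + 50*x^2 - 120*x - 170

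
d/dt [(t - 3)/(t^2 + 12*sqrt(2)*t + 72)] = (t^2 + 12*sqrt(2)*t - 2*(t - 3)*(t + 6*sqrt(2)) + 72)/(t^2 + 12*sqrt(2)*t + 72)^2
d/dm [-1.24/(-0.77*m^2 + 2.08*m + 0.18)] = (2.5792 - 1.9096*m)/(-0.77*m^2 + 2.08*m + 0.18)^2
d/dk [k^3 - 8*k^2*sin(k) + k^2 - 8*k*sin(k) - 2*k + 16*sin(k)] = -8*k^2*cos(k) + 3*k^2 - 16*k*sin(k) - 8*k*cos(k) + 2*k - 8*sin(k) + 16*cos(k) - 2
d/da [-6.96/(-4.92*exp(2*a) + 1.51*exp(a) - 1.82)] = (10.5096 - 68.4864*exp(a))*exp(a)/(4.92*exp(2*a) - 1.51*exp(a) + 1.82)^2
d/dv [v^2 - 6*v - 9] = 2*v - 6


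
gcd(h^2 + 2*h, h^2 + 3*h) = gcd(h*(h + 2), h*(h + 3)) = h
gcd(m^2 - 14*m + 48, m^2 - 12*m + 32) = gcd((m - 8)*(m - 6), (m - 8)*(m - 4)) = m - 8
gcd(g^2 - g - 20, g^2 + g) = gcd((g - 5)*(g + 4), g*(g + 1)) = 1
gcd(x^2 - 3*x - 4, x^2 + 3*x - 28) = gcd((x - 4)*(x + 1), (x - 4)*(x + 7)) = x - 4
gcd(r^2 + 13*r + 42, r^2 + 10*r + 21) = r + 7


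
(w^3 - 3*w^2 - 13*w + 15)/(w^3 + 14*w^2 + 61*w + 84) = (w^2 - 6*w + 5)/(w^2 + 11*w + 28)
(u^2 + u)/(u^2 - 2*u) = (u + 1)/(u - 2)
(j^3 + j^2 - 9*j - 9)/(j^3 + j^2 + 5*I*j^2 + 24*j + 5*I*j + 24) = (j^2 - 9)/(j^2 + 5*I*j + 24)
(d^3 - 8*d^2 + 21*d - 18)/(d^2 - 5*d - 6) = (-d^3 + 8*d^2 - 21*d + 18)/(-d^2 + 5*d + 6)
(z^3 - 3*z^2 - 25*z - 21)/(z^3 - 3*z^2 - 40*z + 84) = (z^2 + 4*z + 3)/(z^2 + 4*z - 12)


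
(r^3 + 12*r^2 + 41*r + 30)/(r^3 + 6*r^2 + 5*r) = (r + 6)/r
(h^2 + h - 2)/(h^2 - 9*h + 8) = (h + 2)/(h - 8)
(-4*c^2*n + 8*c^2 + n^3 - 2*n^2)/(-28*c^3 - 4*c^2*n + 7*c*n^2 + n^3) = (n - 2)/(7*c + n)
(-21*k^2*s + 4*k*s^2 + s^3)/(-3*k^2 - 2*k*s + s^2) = s*(7*k + s)/(k + s)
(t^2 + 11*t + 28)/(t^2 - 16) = (t + 7)/(t - 4)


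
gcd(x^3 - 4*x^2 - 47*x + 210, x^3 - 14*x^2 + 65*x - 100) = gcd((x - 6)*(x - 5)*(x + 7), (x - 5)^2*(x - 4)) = x - 5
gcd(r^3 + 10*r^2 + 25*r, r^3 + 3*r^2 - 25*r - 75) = r + 5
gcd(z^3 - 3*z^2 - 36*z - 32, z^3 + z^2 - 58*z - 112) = z - 8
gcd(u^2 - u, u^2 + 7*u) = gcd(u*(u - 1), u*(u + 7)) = u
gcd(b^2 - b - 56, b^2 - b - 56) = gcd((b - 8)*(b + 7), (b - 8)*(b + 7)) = b^2 - b - 56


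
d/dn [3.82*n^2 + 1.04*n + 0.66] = 7.64*n + 1.04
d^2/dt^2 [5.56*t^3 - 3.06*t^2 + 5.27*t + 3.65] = 33.36*t - 6.12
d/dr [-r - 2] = -1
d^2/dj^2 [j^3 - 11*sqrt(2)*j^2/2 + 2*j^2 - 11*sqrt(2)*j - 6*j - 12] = 6*j - 11*sqrt(2) + 4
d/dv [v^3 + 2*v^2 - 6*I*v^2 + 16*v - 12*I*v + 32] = 3*v^2 + v*(4 - 12*I) + 16 - 12*I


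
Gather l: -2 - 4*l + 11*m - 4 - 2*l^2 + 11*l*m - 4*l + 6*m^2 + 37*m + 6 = -2*l^2 + l*(11*m - 8) + 6*m^2 + 48*m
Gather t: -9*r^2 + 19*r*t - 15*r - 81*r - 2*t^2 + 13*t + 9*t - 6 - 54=-9*r^2 - 96*r - 2*t^2 + t*(19*r + 22) - 60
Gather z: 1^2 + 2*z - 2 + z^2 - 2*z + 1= z^2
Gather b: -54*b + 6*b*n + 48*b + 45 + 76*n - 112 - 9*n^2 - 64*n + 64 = b*(6*n - 6) - 9*n^2 + 12*n - 3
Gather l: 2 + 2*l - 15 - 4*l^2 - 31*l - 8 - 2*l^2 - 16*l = -6*l^2 - 45*l - 21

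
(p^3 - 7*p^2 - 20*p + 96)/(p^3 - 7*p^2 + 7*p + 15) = (p^2 - 4*p - 32)/(p^2 - 4*p - 5)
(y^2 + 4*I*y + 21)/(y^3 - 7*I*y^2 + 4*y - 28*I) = (y^2 + 4*I*y + 21)/(y^3 - 7*I*y^2 + 4*y - 28*I)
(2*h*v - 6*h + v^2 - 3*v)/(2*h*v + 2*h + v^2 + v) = (v - 3)/(v + 1)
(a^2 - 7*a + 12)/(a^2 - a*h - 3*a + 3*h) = (a - 4)/(a - h)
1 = 1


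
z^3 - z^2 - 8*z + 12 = (z - 2)^2*(z + 3)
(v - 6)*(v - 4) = v^2 - 10*v + 24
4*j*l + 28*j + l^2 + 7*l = (4*j + l)*(l + 7)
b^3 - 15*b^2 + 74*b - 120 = (b - 6)*(b - 5)*(b - 4)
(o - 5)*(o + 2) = o^2 - 3*o - 10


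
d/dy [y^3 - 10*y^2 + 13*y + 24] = 3*y^2 - 20*y + 13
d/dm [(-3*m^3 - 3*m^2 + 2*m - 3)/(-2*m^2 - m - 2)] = (6*m^4 + 6*m^3 + 25*m^2 - 7)/(4*m^4 + 4*m^3 + 9*m^2 + 4*m + 4)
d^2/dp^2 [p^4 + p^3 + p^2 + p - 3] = 12*p^2 + 6*p + 2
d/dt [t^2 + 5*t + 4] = 2*t + 5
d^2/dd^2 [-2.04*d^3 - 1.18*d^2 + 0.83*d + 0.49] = -12.24*d - 2.36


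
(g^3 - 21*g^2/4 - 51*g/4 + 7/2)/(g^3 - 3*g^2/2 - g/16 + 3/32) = 8*(g^2 - 5*g - 14)/(8*g^2 - 10*g - 3)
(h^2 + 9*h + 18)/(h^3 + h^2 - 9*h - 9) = (h + 6)/(h^2 - 2*h - 3)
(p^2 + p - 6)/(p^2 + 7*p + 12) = (p - 2)/(p + 4)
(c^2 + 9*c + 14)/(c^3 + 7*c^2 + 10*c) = (c + 7)/(c*(c + 5))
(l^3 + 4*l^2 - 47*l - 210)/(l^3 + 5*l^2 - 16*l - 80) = (l^2 - l - 42)/(l^2 - 16)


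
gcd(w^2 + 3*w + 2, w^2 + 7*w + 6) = w + 1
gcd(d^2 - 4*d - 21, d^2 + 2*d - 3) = d + 3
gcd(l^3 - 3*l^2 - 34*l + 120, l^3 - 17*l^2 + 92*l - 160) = l^2 - 9*l + 20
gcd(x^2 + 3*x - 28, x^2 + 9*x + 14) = x + 7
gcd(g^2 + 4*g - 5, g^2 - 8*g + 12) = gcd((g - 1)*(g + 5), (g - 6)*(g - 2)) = 1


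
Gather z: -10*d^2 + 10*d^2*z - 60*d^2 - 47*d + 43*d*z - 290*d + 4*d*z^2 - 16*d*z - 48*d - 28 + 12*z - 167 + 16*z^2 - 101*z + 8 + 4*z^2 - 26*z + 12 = -70*d^2 - 385*d + z^2*(4*d + 20) + z*(10*d^2 + 27*d - 115) - 175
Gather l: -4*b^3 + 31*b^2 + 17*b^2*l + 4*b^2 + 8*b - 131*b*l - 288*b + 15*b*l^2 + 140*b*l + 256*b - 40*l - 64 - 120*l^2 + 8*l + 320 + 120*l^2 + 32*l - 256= -4*b^3 + 35*b^2 + 15*b*l^2 - 24*b + l*(17*b^2 + 9*b)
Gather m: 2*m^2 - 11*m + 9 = 2*m^2 - 11*m + 9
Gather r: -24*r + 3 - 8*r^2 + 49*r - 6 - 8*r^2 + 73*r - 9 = -16*r^2 + 98*r - 12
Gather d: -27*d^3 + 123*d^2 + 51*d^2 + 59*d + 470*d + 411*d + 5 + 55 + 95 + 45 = -27*d^3 + 174*d^2 + 940*d + 200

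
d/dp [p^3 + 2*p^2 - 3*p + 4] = 3*p^2 + 4*p - 3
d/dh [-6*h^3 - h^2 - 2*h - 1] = -18*h^2 - 2*h - 2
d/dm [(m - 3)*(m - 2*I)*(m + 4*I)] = 3*m^2 + m*(-6 + 4*I) + 8 - 6*I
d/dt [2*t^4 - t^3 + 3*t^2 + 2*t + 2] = 8*t^3 - 3*t^2 + 6*t + 2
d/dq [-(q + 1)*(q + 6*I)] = -2*q - 1 - 6*I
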